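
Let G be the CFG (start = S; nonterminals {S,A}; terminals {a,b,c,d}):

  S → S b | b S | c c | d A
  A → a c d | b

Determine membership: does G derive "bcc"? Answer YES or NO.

CNF form of G:
  S -> S T3 | T1 T1 | T2 A | T3 S
  A -> T0 X4 | b
  T0 -> a
  T1 -> c
  T2 -> d
  T3 -> b
  X4 -> T1 T2

CYK fill:
  [0..0]={A,T3}  "b"  orig:{A}
  [1..1]={T1}  "c"  orig:{}
  [2..2]={T1}  "c"  orig:{}
  [0..1]=∅  "bc"
  [1..2]={S}  "cc"
  [0..2]={S}  "bcc"

S ∈ T[0,2] ⇒ YES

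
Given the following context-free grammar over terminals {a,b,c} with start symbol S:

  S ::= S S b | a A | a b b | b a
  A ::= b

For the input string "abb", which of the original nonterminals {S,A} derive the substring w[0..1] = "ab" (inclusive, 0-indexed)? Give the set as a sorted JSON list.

CNF form of G:
  S -> S X2 | T0 T1 | T1 A | T1 X3
  A -> b
  T0 -> b
  T1 -> a
  X2 -> S T0
  X3 -> T0 T0

CYK fill, restricted to cells inside w[0..1]:
  T[0,0] 'a' = {T1}  orig:{}
  T[1,1] 'b' = {A,T0}  orig:{A}
  T[0,1] 'ab' = {S}

Original NTs in T[0,1] deriving "ab": ["S"]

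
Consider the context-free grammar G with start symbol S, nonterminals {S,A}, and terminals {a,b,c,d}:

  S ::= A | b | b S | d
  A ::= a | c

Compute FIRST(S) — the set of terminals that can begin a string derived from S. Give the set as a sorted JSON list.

Compute FIRST by fixpoint:
[1]
  A via A→a: +{a}
  A via A→c: +{c}
  S via S→A: +{a,c}
  S via S→b: +{b}
  S via S→d: +{d}
  FIRST(S)={a,b,c,d}  FIRST(A)={a,c}
[2] done
  FIRST(S)={a,b,c,d}  FIRST(A)={a,c}

FIRST(S) = ["a", "b", "c", "d"]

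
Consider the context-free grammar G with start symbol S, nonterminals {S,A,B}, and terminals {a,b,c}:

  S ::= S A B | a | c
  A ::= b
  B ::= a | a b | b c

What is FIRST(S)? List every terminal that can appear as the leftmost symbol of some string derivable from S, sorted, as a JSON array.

Compute FIRST by fixpoint:
[1]
  A via A→b: +{b}
  B via B→a: +{a}
  B via B→b c: +{b}
  S via S→a: +{a}
  S via S→c: +{c}
  S: {a,c}  A: {b}  B: {a,b}
[2] (stable)
  S: {a,c}  A: {b}  B: {a,b}

FIRST(S) = ["a", "c"]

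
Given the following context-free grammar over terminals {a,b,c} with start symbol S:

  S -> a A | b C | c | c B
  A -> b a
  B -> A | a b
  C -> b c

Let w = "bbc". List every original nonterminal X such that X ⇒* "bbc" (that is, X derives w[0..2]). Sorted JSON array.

Convert to CNF:
  S -> T0 C | T1 A | T2 B | c
  A -> T0 T1
  B -> T0 T1 | T1 T0
  C -> T0 T2
  T0 -> b
  T1 -> a
  T2 -> c

CYK fill, restricted to cells inside w[0..2]:
  cell(0,0) b: {T0}  orig:{}
  cell(1,1) b: {T0}  orig:{}
  cell(2,2) c: {S,T2}  orig:{S}
  cell(0,1) bb: ∅
  cell(1,2) bc: {C}
  cell(0,2) bbc: {S}

Original NTs in T[0,2] deriving "bbc": ["S"]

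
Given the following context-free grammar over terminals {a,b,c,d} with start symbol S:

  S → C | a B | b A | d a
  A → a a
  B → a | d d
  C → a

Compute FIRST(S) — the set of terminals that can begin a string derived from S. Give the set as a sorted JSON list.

FIRST sets, iterate to fixpoint:
iter 1:
  A via A→a a: +{a}
  B via B→a: +{a}
  B via B→d d: +{d}
  C via C→a: +{a}
  S via S→C: +{a}
  S via S→b A: +{b}
  S via S→d a: +{d}
  FIRST(S)={a,b,d}  FIRST(A)={a}  FIRST(B)={a,d}  FIRST(C)={a}
iter 2: (no change)
  FIRST(S)={a,b,d}  FIRST(A)={a}  FIRST(B)={a,d}  FIRST(C)={a}

FIRST(S) = ["a", "b", "d"]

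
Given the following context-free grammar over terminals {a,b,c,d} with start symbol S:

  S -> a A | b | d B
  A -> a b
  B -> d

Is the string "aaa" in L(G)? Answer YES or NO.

Convert to CNF:
  S -> T0 A | T2 B | b
  A -> T0 T1
  B -> d
  T0 -> a
  T1 -> b
  T2 -> d

CYK table (by increasing span):
  T[0,0] 'a' = {T0}  orig:{}
  T[1,1] 'a' = {T0}  orig:{}
  T[2,2] 'a' = {T0}  orig:{}
  T[0,1] 'aa' = ∅
  T[1,2] 'aa' = ∅
  T[0,2] 'aaa' = ∅

S ∉ T[0,2] ⇒ NO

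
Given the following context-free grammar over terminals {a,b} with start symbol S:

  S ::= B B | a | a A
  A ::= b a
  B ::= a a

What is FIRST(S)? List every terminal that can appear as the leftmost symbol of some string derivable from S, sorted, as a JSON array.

Compute FIRST by fixpoint:
round 1:
  A via A→b a: +{b}
  B via B→a a: +{a}
  S via S→B B: +{a}
  FIRST[S]={a}  FIRST[A]={b}  FIRST[B]={a}
round 2: (no change)
  FIRST[S]={a}  FIRST[A]={b}  FIRST[B]={a}

FIRST(S) = ["a"]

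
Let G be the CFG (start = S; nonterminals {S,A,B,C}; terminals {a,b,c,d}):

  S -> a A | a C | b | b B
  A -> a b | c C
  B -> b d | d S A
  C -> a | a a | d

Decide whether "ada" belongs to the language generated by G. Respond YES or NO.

CNF form of G:
  S -> T0 A | T0 C | T1 B | b
  A -> T0 T1 | T2 C
  B -> T1 T3 | T3 X4
  C -> T0 T0 | a | d
  T0 -> a
  T1 -> b
  T2 -> c
  T3 -> d
  X4 -> S A

CYK fill:
  cell(0,0) a: {C,T0}  orig:{C}
  cell(1,1) d: {C,T3}  orig:{C}
  cell(2,2) a: {C,T0}  orig:{C}
  cell(0,1) ad: {S}
  cell(1,2) da: ∅
  cell(0,2) ada: ∅

S ∉ T[0,2] ⇒ NO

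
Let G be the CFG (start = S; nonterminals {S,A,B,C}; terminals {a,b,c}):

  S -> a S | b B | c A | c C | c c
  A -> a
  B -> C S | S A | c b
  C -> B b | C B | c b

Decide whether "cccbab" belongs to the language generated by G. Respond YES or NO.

Convert to CNF:
  S -> T0 A | T0 C | T0 T0 | T1 B | T2 S
  A -> a
  B -> C S | S A | T0 T1
  C -> B T1 | C B | T0 T1
  T0 -> c
  T1 -> b
  T2 -> a

CYK table (by increasing span):
  cell(0,0) c: {T0}  orig:{}
  cell(1,1) c: {T0}  orig:{}
  cell(2,2) c: {T0}  orig:{}
  cell(3,3) b: {T1}  orig:{}
  cell(4,4) a: {A,T2}  orig:{A}
  cell(5,5) b: {T1}  orig:{}
  cell(0,1) cc: {S}
  cell(1,2) cc: {S}
  cell(2,3) cb: {B,C}
  cell(3,4) ba: ∅
  cell(4,5) ab: ∅
  cell(0,2) ccc: ∅
  cell(1,3) ccb: {S}
  cell(2,4) cba: ∅
  cell(3,5) bab: ∅
  cell(0,3) cccb: ∅
  cell(1,4) ccba: {B}
  cell(2,5) cbab: ∅
  cell(0,4) cccba: ∅
  cell(1,5) ccbab: {C}
  cell(0,5) cccbab: {S}

S ∈ T[0,5] ⇒ YES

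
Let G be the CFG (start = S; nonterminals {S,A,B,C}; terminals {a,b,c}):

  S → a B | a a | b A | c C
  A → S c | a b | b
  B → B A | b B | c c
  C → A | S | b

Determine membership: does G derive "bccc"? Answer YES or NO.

CNF form of G:
  S -> T0 C | T1 B | T1 T1 | T2 A
  A -> S T0 | T1 T2 | b
  B -> B A | T0 T0 | T2 B
  C -> S T0 | T0 C | T1 B | T1 T1 | T1 T2 | T2 A | b
  T0 -> c
  T1 -> a
  T2 -> b

CYK table (by increasing span):
  [0..0]={A,C,T2}  "b"  orig:{A,C}
  [1..1]={T0}  "c"  orig:{}
  [2..2]={T0}  "c"  orig:{}
  [3..3]={T0}  "c"  orig:{}
  [0..1]=∅  "bc"
  [1..2]={B}  "cc"
  [2..3]={B}  "cc"
  [0..2]={B}  "bcc"
  [1..3]=∅  "ccc"
  [0..3]=∅  "bccc"

S ∉ T[0,3] ⇒ NO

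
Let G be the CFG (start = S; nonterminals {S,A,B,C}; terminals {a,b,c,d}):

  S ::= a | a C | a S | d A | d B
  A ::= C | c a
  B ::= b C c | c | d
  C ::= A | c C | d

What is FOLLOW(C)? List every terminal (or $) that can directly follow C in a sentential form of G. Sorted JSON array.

FIRST sets, iterate to fixpoint:
pass 1:
  A via A→c a: +{c}
  B via B→b C c: +{b}
  B via B→c: +{c}
  B via B→d: +{d}
  C via C→A: +{c}
  C via C→d: +{d}
  S via S→a: +{a}
  S via S→d A: +{d}
  FIRST(S)={a,d}  FIRST(A)={c}  FIRST(B)={b,c,d}  FIRST(C)={c,d}
pass 2:
  A via A→C: +{d}
  FIRST(S)={a,d}  FIRST(A)={c,d}  FIRST(B)={b,c,d}  FIRST(C)={c,d}
pass 3: (no change)
  FIRST(S)={a,d}  FIRST(A)={c,d}  FIRST(B)={b,c,d}  FIRST(C)={c,d}

Compute FOLLOW by fixpoint:
FOLLOW(S) := {$}
[1]
  B→b C c: FOLLOW(C) ⊇ FIRST(c) = {c}; new: +{c}
  C→A: FOLLOW(A) ⊇ FOLLOW(C) ⊇ {c}; new: +{c}
  S→a C: FOLLOW(C) ⊇ FOLLOW(S) ⊇ {$}; new: +{$}
  S→d A: FOLLOW(A) ⊇ FOLLOW(S) ⊇ {$}; new: +{$}
  S→d B: FOLLOW(B) ⊇ FOLLOW(S) ⊇ {$}; new: +{$}
  FOLLOW[S]={$}  FOLLOW[A]={$,c}  FOLLOW[B]={$}  FOLLOW[C]={$,c}
[2] (stable)
  FOLLOW[S]={$}  FOLLOW[A]={$,c}  FOLLOW[B]={$}  FOLLOW[C]={$,c}

FOLLOW(C) = ["$", "c"]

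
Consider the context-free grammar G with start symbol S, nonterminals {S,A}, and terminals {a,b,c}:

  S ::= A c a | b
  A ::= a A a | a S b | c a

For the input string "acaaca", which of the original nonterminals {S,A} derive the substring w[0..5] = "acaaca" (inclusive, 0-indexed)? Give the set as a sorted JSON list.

Convert to CNF:
  S -> A X5 | b
  A -> T0 X3 | T0 X4 | T2 T0
  T0 -> a
  T1 -> b
  T2 -> c
  X3 -> A T0
  X4 -> S T1
  X5 -> T2 T0

CYK table (by increasing span) (cells [i..j] with 0 ≤ i ≤ j ≤ 5 only):
  cell(0,0) a: {T0}  orig:{}
  cell(1,1) c: {T2}  orig:{}
  cell(2,2) a: {T0}  orig:{}
  cell(3,3) a: {T0}  orig:{}
  cell(4,4) c: {T2}  orig:{}
  cell(5,5) a: {T0}  orig:{}
  cell(0,1) ac: ∅
  cell(1,2) ca: {A,X5}  orig:{A}
  cell(2,3) aa: ∅
  cell(3,4) ac: ∅
  cell(4,5) ca: {A,X5}  orig:{A}
  cell(0,2) aca: ∅
  cell(1,3) caa: {X3}  orig:{}
  cell(2,4) aac: ∅
  cell(3,5) aca: ∅
  cell(0,3) acaa: {A}
  cell(1,4) caac: ∅
  cell(2,5) aaca: ∅
  cell(0,4) acaac: ∅
  cell(1,5) caaca: ∅
  cell(0,5) acaaca: {S}

Original NTs in T[0,5] deriving "acaaca": ["S"]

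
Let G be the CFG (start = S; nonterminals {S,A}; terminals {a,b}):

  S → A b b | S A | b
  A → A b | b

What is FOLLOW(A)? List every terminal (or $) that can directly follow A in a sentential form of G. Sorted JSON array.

Compute FIRST by fixpoint:
iter 1:
  A via A→b: +{b}
  S via S→A b b: +{b}
  FIRST[S]={b}  FIRST[A]={b}
iter 2: (no change)
  FIRST[S]={b}  FIRST[A]={b}

FOLLOW sets:
initialize: $ ∈ FOLLOW(S)
pass 1:
  A→A b: FOLLOW(A) ⊇ FIRST(b) = {b}; new: +{b}
  S→S A: FOLLOW(S) ⊇ FIRST(A) = {b}; new: +{b}
  S→S A: FOLLOW(A) ⊇ FOLLOW(S) ⊇ {$,b}; new: +{$}
  FOLLOW(S)={$,b}  FOLLOW(A)={$,b}
pass 2: — fixpoint
  FOLLOW(S)={$,b}  FOLLOW(A)={$,b}

FOLLOW(A) = ["$", "b"]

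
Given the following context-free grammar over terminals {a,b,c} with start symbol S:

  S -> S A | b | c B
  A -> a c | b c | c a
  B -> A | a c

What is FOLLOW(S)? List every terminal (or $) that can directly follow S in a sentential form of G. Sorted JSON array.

Compute FIRST by fixpoint:
pass 1:
  A via A→a c: +{a}
  A via A→b c: +{b}
  A via A→c a: +{c}
  B via B→A: +{a,b,c}
  S via S→b: +{b}
  S via S→c B: +{c}
  FIRST[S]={b,c}  FIRST[A]={a,b,c}  FIRST[B]={a,b,c}
pass 2: — fixpoint
  FIRST[S]={b,c}  FIRST[A]={a,b,c}  FIRST[B]={a,b,c}

FOLLOW iteration:
seed FOLLOW(S) with $
[1]
  S→S A: FOLLOW(S) ⊇ FIRST(A) = {a,b,c}; new: +{a,b,c}
  S→S A: FOLLOW(A) ⊇ FOLLOW(S) ⊇ {$,a,b,c}; new: +{$,a,b,c}
  S→c B: FOLLOW(B) ⊇ FOLLOW(S) ⊇ {$,a,b,c}; new: +{$,a,b,c}
  S: {$,a,b,c}  A: {$,a,b,c}  B: {$,a,b,c}
[2] — fixpoint
  S: {$,a,b,c}  A: {$,a,b,c}  B: {$,a,b,c}

FOLLOW(S) = ["$", "a", "b", "c"]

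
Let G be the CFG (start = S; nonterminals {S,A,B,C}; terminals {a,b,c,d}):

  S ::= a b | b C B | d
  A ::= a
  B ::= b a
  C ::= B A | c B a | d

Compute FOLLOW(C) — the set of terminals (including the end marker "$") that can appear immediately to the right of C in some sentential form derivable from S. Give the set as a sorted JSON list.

Compute FIRST by fixpoint:
iter 1:
  A via A→a: +{a}
  B via B→b a: +{b}
  C via C→B A: +{b}
  C via C→c B a: +{c}
  C via C→d: +{d}
  S via S→a b: +{a}
  S via S→b C B: +{b}
  S via S→d: +{d}
  FIRST[S]={a,b,d}  FIRST[A]={a}  FIRST[B]={b}  FIRST[C]={b,c,d}
iter 2: (stable)
  FIRST[S]={a,b,d}  FIRST[A]={a}  FIRST[B]={b}  FIRST[C]={b,c,d}

FOLLOW iteration:
initialize: $ ∈ FOLLOW(S)
round 1:
  C→B A: FOLLOW(B) ⊇ FIRST(A) = {a}; new: +{a}
  S→b C B: FOLLOW(C) ⊇ FIRST(B) = {b}; new: +{b}
  S→b C B: FOLLOW(B) ⊇ FOLLOW(S) ⊇ {$}; new: +{$}
  FOLLOW(S)={$}  FOLLOW(A)={}  FOLLOW(B)={$,a}  FOLLOW(C)={b}
round 2:
  C→B A: FOLLOW(A) ⊇ FOLLOW(C) ⊇ {b}; new: +{b}
  FOLLOW(S)={$}  FOLLOW(A)={b}  FOLLOW(B)={$,a}  FOLLOW(C)={b}
round 3: (stable)
  FOLLOW(S)={$}  FOLLOW(A)={b}  FOLLOW(B)={$,a}  FOLLOW(C)={b}

FOLLOW(C) = ["b"]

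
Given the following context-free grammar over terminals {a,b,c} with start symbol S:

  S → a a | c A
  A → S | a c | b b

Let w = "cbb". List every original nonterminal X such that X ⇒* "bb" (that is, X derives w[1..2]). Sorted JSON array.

Convert to CNF:
  S -> T0 T0 | T1 A
  A -> T0 T0 | T0 T1 | T1 A | T2 T2
  T0 -> a
  T1 -> c
  T2 -> b

Fill CYK table bottom-up (cells [i..j] with 1 ≤ i ≤ j ≤ 2 only):
  cell(1,1) b: {T2}  orig:{}
  cell(2,2) b: {T2}  orig:{}
  cell(1,2) bb: {A}

Original NTs in T[1,2] deriving "bb": ["A"]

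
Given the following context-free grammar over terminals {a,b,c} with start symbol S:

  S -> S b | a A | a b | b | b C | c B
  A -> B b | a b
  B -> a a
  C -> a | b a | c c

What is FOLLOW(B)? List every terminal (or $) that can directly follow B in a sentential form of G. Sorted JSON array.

FIRST sets, iterate to fixpoint:
iter 1:
  A via A→a b: +{a}
  B via B→a a: +{a}
  C via C→a: +{a}
  C via C→b a: +{b}
  C via C→c c: +{c}
  S via S→a A: +{a}
  S via S→b: +{b}
  S via S→c B: +{c}
  FIRST(S)={a,b,c}  FIRST(A)={a}  FIRST(B)={a}  FIRST(C)={a,b,c}
iter 2: (no change)
  FIRST(S)={a,b,c}  FIRST(A)={a}  FIRST(B)={a}  FIRST(C)={a,b,c}

FOLLOW iteration:
seed FOLLOW(S) with $
[1]
  A→B b: FOLLOW(B) ⊇ FIRST(b) = {b}; new: +{b}
  S→S b: FOLLOW(S) ⊇ FIRST(b) = {b}; new: +{b}
  S→a A: FOLLOW(A) ⊇ FOLLOW(S) ⊇ {$,b}; new: +{$,b}
  S→b C: FOLLOW(C) ⊇ FOLLOW(S) ⊇ {$,b}; new: +{$,b}
  S→c B: FOLLOW(B) ⊇ FOLLOW(S) ⊇ {$,b}; new: +{$}
  FOLLOW[S]={$,b}  FOLLOW[A]={$,b}  FOLLOW[B]={$,b}  FOLLOW[C]={$,b}
[2] (stable)
  FOLLOW[S]={$,b}  FOLLOW[A]={$,b}  FOLLOW[B]={$,b}  FOLLOW[C]={$,b}

FOLLOW(B) = ["$", "b"]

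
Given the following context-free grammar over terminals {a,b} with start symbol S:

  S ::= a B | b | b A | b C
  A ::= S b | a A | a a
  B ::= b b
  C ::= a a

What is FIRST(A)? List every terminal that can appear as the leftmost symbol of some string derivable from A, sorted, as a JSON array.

FIRST sets, iterate to fixpoint:
[1]
  A via A→a A: +{a}
  B via B→b b: +{b}
  C via C→a a: +{a}
  S via S→a B: +{a}
  S via S→b: +{b}
  FIRST[S]={a,b}  FIRST[A]={a}  FIRST[B]={b}  FIRST[C]={a}
[2]
  A via A→S b: +{b}
  FIRST[S]={a,b}  FIRST[A]={a,b}  FIRST[B]={b}  FIRST[C]={a}
[3] (no change)
  FIRST[S]={a,b}  FIRST[A]={a,b}  FIRST[B]={b}  FIRST[C]={a}

FIRST(A) = ["a", "b"]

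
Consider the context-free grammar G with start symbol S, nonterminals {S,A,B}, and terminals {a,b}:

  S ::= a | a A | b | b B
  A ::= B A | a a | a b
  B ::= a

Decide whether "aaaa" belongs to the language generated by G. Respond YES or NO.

Convert to CNF:
  S -> T0 A | T1 B | a | b
  A -> B A | T0 T0 | T0 T1
  B -> a
  T0 -> a
  T1 -> b

CYK fill:
  cell(0,0) a: {B,S,T0}  orig:{B,S}
  cell(1,1) a: {B,S,T0}  orig:{B,S}
  cell(2,2) a: {B,S,T0}  orig:{B,S}
  cell(3,3) a: {B,S,T0}  orig:{B,S}
  cell(0,1) aa: {A}
  cell(1,2) aa: {A}
  cell(2,3) aa: {A}
  cell(0,2) aaa: {A,S}
  cell(1,3) aaa: {A,S}
  cell(0,3) aaaa: {A,S}

S ∈ T[0,3] ⇒ YES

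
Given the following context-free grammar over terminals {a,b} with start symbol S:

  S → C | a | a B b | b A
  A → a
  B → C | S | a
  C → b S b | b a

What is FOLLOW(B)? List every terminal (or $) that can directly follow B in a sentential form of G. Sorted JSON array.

FIRST iteration:
round 1:
  A via A→a: +{a}
  B via B→a: +{a}
  C via C→b S b: +{b}
  S via S→C: +{b}
  S via S→a: +{a}
  S: {a,b}  A: {a}  B: {a}  C: {b}
round 2:
  B via B→C: +{b}
  S: {a,b}  A: {a}  B: {a,b}  C: {b}
round 3: (no change)
  S: {a,b}  A: {a}  B: {a,b}  C: {b}

Compute FOLLOW by fixpoint:
seed FOLLOW(S) with $
[1]
  C→b S b: FOLLOW(S) ⊇ FIRST(b) = {b}; new: +{b}
  S→C: FOLLOW(C) ⊇ FOLLOW(S) ⊇ {$,b}; new: +{$,b}
  S→a B b: FOLLOW(B) ⊇ FIRST(b) = {b}; new: +{b}
  S→b A: FOLLOW(A) ⊇ FOLLOW(S) ⊇ {$,b}; new: +{$,b}
  FOLLOW(S)={$,b}  FOLLOW(A)={$,b}  FOLLOW(B)={b}  FOLLOW(C)={$,b}
[2] done
  FOLLOW(S)={$,b}  FOLLOW(A)={$,b}  FOLLOW(B)={b}  FOLLOW(C)={$,b}

FOLLOW(B) = ["b"]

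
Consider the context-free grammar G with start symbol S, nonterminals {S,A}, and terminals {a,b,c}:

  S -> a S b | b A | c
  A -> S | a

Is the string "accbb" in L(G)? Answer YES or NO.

CNF form of G:
  S -> T0 X3 | T1 A | c
  A -> T0 X2 | T1 A | a | c
  T0 -> a
  T1 -> b
  X2 -> S T1
  X3 -> S T1

Fill CYK table bottom-up:
  [0..0]={A,T0}  "a"  orig:{A}
  [1..1]={A,S}  "c"
  [2..2]={A,S}  "c"
  [3..3]={T1}  "b"  orig:{}
  [4..4]={T1}  "b"  orig:{}
  [0..1]=∅  "ac"
  [1..2]=∅  "cc"
  [2..3]={X2,X3}  "cb"  orig:{}
  [3..4]=∅  "bb"
  [0..2]=∅  "acc"
  [1..3]=∅  "ccb"
  [2..4]=∅  "cbb"
  [0..3]=∅  "accb"
  [1..4]=∅  "ccbb"
  [0..4]=∅  "accbb"

S ∉ T[0,4] ⇒ NO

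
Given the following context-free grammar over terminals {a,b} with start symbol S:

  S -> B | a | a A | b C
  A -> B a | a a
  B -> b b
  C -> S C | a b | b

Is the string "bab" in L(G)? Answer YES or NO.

CNF form of G:
  S -> T0 A | T1 C | T1 T1 | a
  A -> B T0 | T0 T0
  B -> T1 T1
  C -> S C | T0 T1 | b
  T0 -> a
  T1 -> b

CYK table (by increasing span):
  T[0,0] 'b' = {C,T1}  orig:{C}
  T[1,1] 'a' = {S,T0}  orig:{S}
  T[2,2] 'b' = {C,T1}  orig:{C}
  T[0,1] 'ba' = ∅
  T[1,2] 'ab' = {C}
  T[0,2] 'bab' = {S}

S ∈ T[0,2] ⇒ YES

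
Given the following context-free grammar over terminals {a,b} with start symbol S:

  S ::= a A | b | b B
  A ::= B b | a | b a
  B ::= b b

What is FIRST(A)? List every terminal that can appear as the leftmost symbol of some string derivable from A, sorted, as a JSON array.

FIRST sets, iterate to fixpoint:
[1]
  A via A→a: +{a}
  A via A→b a: +{b}
  B via B→b b: +{b}
  S via S→a A: +{a}
  S via S→b: +{b}
  FIRST(S)={a,b}  FIRST(A)={a,b}  FIRST(B)={b}
[2] — fixpoint
  FIRST(S)={a,b}  FIRST(A)={a,b}  FIRST(B)={b}

FIRST(A) = ["a", "b"]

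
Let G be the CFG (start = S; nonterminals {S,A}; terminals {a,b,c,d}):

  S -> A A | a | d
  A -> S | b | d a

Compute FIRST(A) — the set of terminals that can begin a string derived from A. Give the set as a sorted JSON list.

Compute FIRST by fixpoint:
iter 1:
  A via A→b: +{b}
  A via A→d a: +{d}
  S via S→A A: +{b,d}
  S via S→a: +{a}
  FIRST[S]={a,b,d}  FIRST[A]={b,d}
iter 2:
  A via A→S: +{a}
  FIRST[S]={a,b,d}  FIRST[A]={a,b,d}
iter 3: (no change)
  FIRST[S]={a,b,d}  FIRST[A]={a,b,d}

FIRST(A) = ["a", "b", "d"]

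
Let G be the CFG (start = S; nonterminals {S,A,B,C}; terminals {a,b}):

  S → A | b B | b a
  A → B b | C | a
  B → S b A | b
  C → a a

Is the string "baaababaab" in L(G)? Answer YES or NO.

Convert to CNF:
  S -> B T0 | T0 B | T0 T1 | T1 T1 | a
  A -> B T0 | T1 T1 | a
  B -> S X2 | b
  C -> T1 T1
  T0 -> b
  T1 -> a
  X2 -> T0 A

CYK fill:
  T[0,0] 'b' = {B,T0}  orig:{B}
  T[1,1] 'a' = {A,S,T1}  orig:{A,S}
  T[2,2] 'a' = {A,S,T1}  orig:{A,S}
  T[3,3] 'a' = {A,S,T1}  orig:{A,S}
  T[4,4] 'b' = {B,T0}  orig:{B}
  T[5,5] 'a' = {A,S,T1}  orig:{A,S}
  T[6,6] 'b' = {B,T0}  orig:{B}
  T[7,7] 'a' = {A,S,T1}  orig:{A,S}
  T[8,8] 'a' = {A,S,T1}  orig:{A,S}
  T[9,9] 'b' = {B,T0}  orig:{B}
  T[0,1] 'ba' = {S,X2}  orig:{S}
  T[1,2] 'aa' = {A,C,S}
  T[2,3] 'aa' = {A,C,S}
  T[3,4] 'ab' = ∅
  T[4,5] 'ba' = {S,X2}  orig:{S}
  T[5,6] 'ab' = ∅
  T[6,7] 'ba' = {S,X2}  orig:{S}
  T[7,8] 'aa' = {A,C,S}
  T[8,9] 'ab' = ∅
  T[0,2] 'baa' = {X2}  orig:{}
  T[1,3] 'aaa' = ∅
  T[2,4] 'aab' = ∅
  T[3,5] 'aba' = {B}
  T[4,6] 'bab' = ∅
  T[5,7] 'aba' = {B}
  T[6,8] 'baa' = {X2}  orig:{}
  T[7,9] 'aab' = ∅
  T[0,3] 'baaa' = ∅
  T[1,4] 'aaab' = ∅
  T[2,5] 'aaba' = {B}
  T[3,6] 'abab' = {A,S}
  T[4,7] 'baba' = {B,S}
  T[5,8] 'abaa' = {B}
  T[6,9] 'baab' = ∅
  T[0,4] 'baaab' = ∅
  T[1,5] 'aaaba' = ∅
  T[2,6] 'aabab' = {A,S}
  T[3,7] 'ababa' = ∅
  T[4,8] 'babaa' = {B,S}
  T[5,9] 'abaab' = {A,S}
  T[0,5] 'baaaba' = ∅
  T[1,6] 'aaabab' = ∅
  T[2,7] 'aababa' = ∅
  T[3,8] 'ababaa' = ∅
  T[4,9] 'babaab' = {A,S,X2}  orig:{A,S}
  T[0,6] 'baaabab' = ∅
  T[1,7] 'aaababa' = ∅
  T[2,8] 'aababaa' = ∅
  T[3,9] 'ababaab' = {B}
  T[0,7] 'baaababa' = ∅
  T[1,8] 'aaababaa' = ∅
  T[2,9] 'aababaab' = {B}
  T[0,8] 'baaababaa' = ∅
  T[1,9] 'aaababaab' = ∅
  T[0,9] 'baaababaab' = ∅

S ∉ T[0,9] ⇒ NO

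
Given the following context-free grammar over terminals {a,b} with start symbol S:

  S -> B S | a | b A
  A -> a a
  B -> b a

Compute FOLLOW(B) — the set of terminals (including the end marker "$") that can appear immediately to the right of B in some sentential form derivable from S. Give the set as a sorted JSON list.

Compute FIRST by fixpoint:
iter 1:
  A via A→a a: +{a}
  B via B→b a: +{b}
  S via S→B S: +{b}
  S via S→a: +{a}
  S: {a,b}  A: {a}  B: {b}
iter 2: — fixpoint
  S: {a,b}  A: {a}  B: {b}

FOLLOW sets:
FOLLOW(S) := {$}
pass 1:
  S→B S: FOLLOW(B) ⊇ FIRST(S) = {a,b}; new: +{a,b}
  S→b A: FOLLOW(A) ⊇ FOLLOW(S) ⊇ {$}; new: +{$}
  FOLLOW[S]={$}  FOLLOW[A]={$}  FOLLOW[B]={a,b}
pass 2: done
  FOLLOW[S]={$}  FOLLOW[A]={$}  FOLLOW[B]={a,b}

FOLLOW(B) = ["a", "b"]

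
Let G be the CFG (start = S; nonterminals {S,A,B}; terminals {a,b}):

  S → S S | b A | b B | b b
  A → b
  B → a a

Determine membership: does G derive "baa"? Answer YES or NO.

Convert to CNF:
  S -> S S | T1 A | T1 B | T1 T1
  A -> b
  B -> T0 T0
  T0 -> a
  T1 -> b

CYK table (by increasing span):
  T[0,0] 'b' = {A,T1}  orig:{A}
  T[1,1] 'a' = {T0}  orig:{}
  T[2,2] 'a' = {T0}  orig:{}
  T[0,1] 'ba' = ∅
  T[1,2] 'aa' = {B}
  T[0,2] 'baa' = {S}

S ∈ T[0,2] ⇒ YES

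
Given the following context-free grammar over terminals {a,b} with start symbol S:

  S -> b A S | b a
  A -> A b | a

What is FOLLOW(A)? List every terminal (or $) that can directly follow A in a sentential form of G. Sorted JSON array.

FIRST iteration:
iter 1:
  A via A→a: +{a}
  S via S→b A S: +{b}
  S: {b}  A: {a}
iter 2: — fixpoint
  S: {b}  A: {a}

FOLLOW iteration:
FOLLOW(S) := {$}
round 1:
  A→A b: FOLLOW(A) ⊇ FIRST(b) = {b}; new: +{b}
  S: {$}  A: {b}
round 2: — fixpoint
  S: {$}  A: {b}

FOLLOW(A) = ["b"]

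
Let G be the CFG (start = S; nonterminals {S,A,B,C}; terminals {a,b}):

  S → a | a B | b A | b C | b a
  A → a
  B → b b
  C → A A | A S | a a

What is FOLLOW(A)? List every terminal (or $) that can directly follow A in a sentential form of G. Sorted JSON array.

FIRST iteration:
pass 1:
  A via A→a: +{a}
  B via B→b b: +{b}
  C via C→A A: +{a}
  S via S→a: +{a}
  S via S→b A: +{b}
  FIRST(S)={a,b}  FIRST(A)={a}  FIRST(B)={b}  FIRST(C)={a}
pass 2: done
  FIRST(S)={a,b}  FIRST(A)={a}  FIRST(B)={b}  FIRST(C)={a}

Compute FOLLOW by fixpoint:
initialize: $ ∈ FOLLOW(S)
round 1:
  C→A A: FOLLOW(A) ⊇ FIRST(A) = {a}; new: +{a}
  C→A S: FOLLOW(A) ⊇ FIRST(S) = {a,b}; new: +{b}
  S→a B: FOLLOW(B) ⊇ FOLLOW(S) ⊇ {$}; new: +{$}
  S→b A: FOLLOW(A) ⊇ FOLLOW(S) ⊇ {$}; new: +{$}
  S→b C: FOLLOW(C) ⊇ FOLLOW(S) ⊇ {$}; new: +{$}
  S: {$}  A: {$,a,b}  B: {$}  C: {$}
round 2: (stable)
  S: {$}  A: {$,a,b}  B: {$}  C: {$}

FOLLOW(A) = ["$", "a", "b"]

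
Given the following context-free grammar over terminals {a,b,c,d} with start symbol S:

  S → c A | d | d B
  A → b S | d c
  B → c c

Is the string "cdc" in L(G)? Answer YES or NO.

Convert to CNF:
  S -> T1 B | T2 A | d
  A -> T0 S | T1 T2
  B -> T2 T2
  T0 -> b
  T1 -> d
  T2 -> c

Fill CYK table bottom-up:
  T[0,0] 'c' = {T2}  orig:{}
  T[1,1] 'd' = {S,T1}  orig:{S}
  T[2,2] 'c' = {T2}  orig:{}
  T[0,1] 'cd' = ∅
  T[1,2] 'dc' = {A}
  T[0,2] 'cdc' = {S}

S ∈ T[0,2] ⇒ YES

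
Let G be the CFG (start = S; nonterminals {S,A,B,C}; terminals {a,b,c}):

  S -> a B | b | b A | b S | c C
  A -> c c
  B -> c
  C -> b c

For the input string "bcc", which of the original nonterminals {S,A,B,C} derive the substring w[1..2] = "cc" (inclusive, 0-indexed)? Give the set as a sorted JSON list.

Convert to CNF:
  S -> T0 C | T1 A | T1 S | T2 B | b
  A -> T0 T0
  B -> c
  C -> T1 T0
  T0 -> c
  T1 -> b
  T2 -> a

Fill CYK table bottom-up, restricted to cells inside w[1..2]:
  cell(1,1) c: {B,T0}  orig:{B}
  cell(2,2) c: {B,T0}  orig:{B}
  cell(1,2) cc: {A}

Original NTs in T[1,2] deriving "cc": ["A"]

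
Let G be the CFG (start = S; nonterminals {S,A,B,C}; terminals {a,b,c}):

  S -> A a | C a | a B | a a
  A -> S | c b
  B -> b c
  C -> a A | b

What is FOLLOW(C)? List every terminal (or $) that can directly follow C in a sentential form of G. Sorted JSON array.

FIRST iteration:
round 1:
  A via A→c b: +{c}
  B via B→b c: +{b}
  C via C→a A: +{a}
  C via C→b: +{b}
  S via S→A a: +{c}
  S via S→C a: +{a,b}
  FIRST[S]={a,b,c}  FIRST[A]={c}  FIRST[B]={b}  FIRST[C]={a,b}
round 2:
  A via A→S: +{a,b}
  FIRST[S]={a,b,c}  FIRST[A]={a,b,c}  FIRST[B]={b}  FIRST[C]={a,b}
round 3: done
  FIRST[S]={a,b,c}  FIRST[A]={a,b,c}  FIRST[B]={b}  FIRST[C]={a,b}

FOLLOW iteration:
initialize: $ ∈ FOLLOW(S)
pass 1:
  S→A a: FOLLOW(A) ⊇ FIRST(a) = {a}; new: +{a}
  S→C a: FOLLOW(C) ⊇ FIRST(a) = {a}; new: +{a}
  S→a B: FOLLOW(B) ⊇ FOLLOW(S) ⊇ {$}; new: +{$}
  S: {$}  A: {a}  B: {$}  C: {a}
pass 2:
  A→S: FOLLOW(S) ⊇ FOLLOW(A) ⊇ {a}; new: +{a}
  S→a B: FOLLOW(B) ⊇ FOLLOW(S) ⊇ {$,a}; new: +{a}
  S: {$,a}  A: {a}  B: {$,a}  C: {a}
pass 3: — fixpoint
  S: {$,a}  A: {a}  B: {$,a}  C: {a}

FOLLOW(C) = ["a"]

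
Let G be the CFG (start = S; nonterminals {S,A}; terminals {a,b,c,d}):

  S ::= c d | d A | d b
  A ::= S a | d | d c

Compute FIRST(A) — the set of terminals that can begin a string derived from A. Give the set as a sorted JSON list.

FIRST sets, iterate to fixpoint:
[1]
  A via A→d: +{d}
  S via S→c d: +{c}
  S via S→d A: +{d}
  S: {c,d}  A: {d}
[2]
  A via A→S a: +{c}
  S: {c,d}  A: {c,d}
[3] — fixpoint
  S: {c,d}  A: {c,d}

FIRST(A) = ["c", "d"]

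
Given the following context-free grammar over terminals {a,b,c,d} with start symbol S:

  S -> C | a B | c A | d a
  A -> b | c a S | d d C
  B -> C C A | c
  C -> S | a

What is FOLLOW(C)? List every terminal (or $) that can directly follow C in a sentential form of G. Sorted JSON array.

Compute FIRST by fixpoint:
[1]
  A via A→b: +{b}
  A via A→c a S: +{c}
  A via A→d d C: +{d}
  B via B→c: +{c}
  C via C→a: +{a}
  S via S→C: +{a}
  S via S→c A: +{c}
  S via S→d a: +{d}
  FIRST(S)={a,c,d}  FIRST(A)={b,c,d}  FIRST(B)={c}  FIRST(C)={a}
[2]
  B via B→C C A: +{a}
  C via C→S: +{c,d}
  FIRST(S)={a,c,d}  FIRST(A)={b,c,d}  FIRST(B)={a,c}  FIRST(C)={a,c,d}
[3]
  B via B→C C A: +{d}
  FIRST(S)={a,c,d}  FIRST(A)={b,c,d}  FIRST(B)={a,c,d}  FIRST(C)={a,c,d}
[4] — fixpoint
  FIRST(S)={a,c,d}  FIRST(A)={b,c,d}  FIRST(B)={a,c,d}  FIRST(C)={a,c,d}

FOLLOW sets:
seed FOLLOW(S) with $
iter 1:
  B→C C A: FOLLOW(C) ⊇ FIRST(C) = {a,c,d}; new: +{a,c,d}
  B→C C A: FOLLOW(C) ⊇ FIRST(A) = {b,c,d}; new: +{b}
  C→S: FOLLOW(S) ⊇ FOLLOW(C) ⊇ {a,b,c,d}; new: +{a,b,c,d}
  S→C: FOLLOW(C) ⊇ FOLLOW(S) ⊇ {$,a,b,c,d}; new: +{$}
  S→a B: FOLLOW(B) ⊇ FOLLOW(S) ⊇ {$,a,b,c,d}; new: +{$,a,b,c,d}
  S→c A: FOLLOW(A) ⊇ FOLLOW(S) ⊇ {$,a,b,c,d}; new: +{$,a,b,c,d}
  S: {$,a,b,c,d}  A: {$,a,b,c,d}  B: {$,a,b,c,d}  C: {$,a,b,c,d}
iter 2: — fixpoint
  S: {$,a,b,c,d}  A: {$,a,b,c,d}  B: {$,a,b,c,d}  C: {$,a,b,c,d}

FOLLOW(C) = ["$", "a", "b", "c", "d"]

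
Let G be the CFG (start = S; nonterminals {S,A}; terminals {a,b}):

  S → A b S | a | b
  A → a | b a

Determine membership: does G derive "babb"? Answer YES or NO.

CNF form of G:
  S -> A X2 | a | b
  A -> T0 T1 | a
  T0 -> b
  T1 -> a
  X2 -> T0 S

Fill CYK table bottom-up:
  [0..0]={S,T0}  "b"  orig:{S}
  [1..1]={A,S,T1}  "a"  orig:{A,S}
  [2..2]={S,T0}  "b"  orig:{S}
  [3..3]={S,T0}  "b"  orig:{S}
  [0..1]={A,X2}  "ba"  orig:{A}
  [1..2]=∅  "ab"
  [2..3]={X2}  "bb"  orig:{}
  [0..2]=∅  "bab"
  [1..3]={S}  "abb"
  [0..3]={S,X2}  "babb"  orig:{S}

S ∈ T[0,3] ⇒ YES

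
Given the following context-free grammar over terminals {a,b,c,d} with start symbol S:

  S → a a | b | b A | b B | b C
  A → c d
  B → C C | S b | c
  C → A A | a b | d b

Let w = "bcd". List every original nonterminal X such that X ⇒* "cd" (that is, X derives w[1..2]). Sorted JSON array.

CNF form of G:
  S -> T2 A | T2 B | T2 C | T3 T3 | b
  A -> T0 T1
  B -> C C | S T2 | c
  C -> A A | T1 T2 | T3 T2
  T0 -> c
  T1 -> d
  T2 -> b
  T3 -> a

CYK table (by increasing span), restricted to cells inside w[1..2]:
  cell(1,1) c: {B,T0}  orig:{B}
  cell(2,2) d: {T1}  orig:{}
  cell(1,2) cd: {A}

Original NTs in T[1,2] deriving "cd": ["A"]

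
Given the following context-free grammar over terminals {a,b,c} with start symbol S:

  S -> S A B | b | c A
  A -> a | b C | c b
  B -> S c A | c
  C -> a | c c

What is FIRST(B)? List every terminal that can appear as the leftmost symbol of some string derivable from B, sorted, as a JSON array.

Compute FIRST by fixpoint:
pass 1:
  A via A→a: +{a}
  A via A→b C: +{b}
  A via A→c b: +{c}
  B via B→c: +{c}
  C via C→a: +{a}
  C via C→c c: +{c}
  S via S→b: +{b}
  S via S→c A: +{c}
  S: {b,c}  A: {a,b,c}  B: {c}  C: {a,c}
pass 2:
  B via B→S c A: +{b}
  S: {b,c}  A: {a,b,c}  B: {b,c}  C: {a,c}
pass 3: done
  S: {b,c}  A: {a,b,c}  B: {b,c}  C: {a,c}

FIRST(B) = ["b", "c"]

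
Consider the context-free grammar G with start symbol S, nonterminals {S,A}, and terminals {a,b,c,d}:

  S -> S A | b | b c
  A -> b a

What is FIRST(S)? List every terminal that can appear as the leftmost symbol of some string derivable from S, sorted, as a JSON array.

Compute FIRST by fixpoint:
[1]
  A via A→b a: +{b}
  S via S→b: +{b}
  FIRST(S)={b}  FIRST(A)={b}
[2] done
  FIRST(S)={b}  FIRST(A)={b}

FIRST(S) = ["b"]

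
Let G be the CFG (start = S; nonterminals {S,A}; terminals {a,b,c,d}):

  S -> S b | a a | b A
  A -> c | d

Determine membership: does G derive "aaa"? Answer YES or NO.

Convert to CNF:
  S -> S T0 | T0 A | T1 T1
  A -> c | d
  T0 -> b
  T1 -> a

Fill CYK table bottom-up:
  cell(0,0) a: {T1}  orig:{}
  cell(1,1) a: {T1}  orig:{}
  cell(2,2) a: {T1}  orig:{}
  cell(0,1) aa: {S}
  cell(1,2) aa: {S}
  cell(0,2) aaa: ∅

S ∉ T[0,2] ⇒ NO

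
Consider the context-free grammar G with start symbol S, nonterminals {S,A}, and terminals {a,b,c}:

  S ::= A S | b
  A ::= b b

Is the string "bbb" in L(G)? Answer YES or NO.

CNF form of G:
  S -> A S | b
  A -> T0 T0
  T0 -> b

CYK table (by increasing span):
  T[0,0] 'b' = {S,T0}  orig:{S}
  T[1,1] 'b' = {S,T0}  orig:{S}
  T[2,2] 'b' = {S,T0}  orig:{S}
  T[0,1] 'bb' = {A}
  T[1,2] 'bb' = {A}
  T[0,2] 'bbb' = {S}

S ∈ T[0,2] ⇒ YES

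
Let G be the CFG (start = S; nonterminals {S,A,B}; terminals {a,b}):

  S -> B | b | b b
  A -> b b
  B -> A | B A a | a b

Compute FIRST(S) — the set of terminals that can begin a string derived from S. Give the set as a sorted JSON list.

FIRST iteration:
iter 1:
  A via A→b b: +{b}
  B via B→A: +{b}
  B via B→a b: +{a}
  S via S→B: +{a,b}
  FIRST(S)={a,b}  FIRST(A)={b}  FIRST(B)={a,b}
iter 2: done
  FIRST(S)={a,b}  FIRST(A)={b}  FIRST(B)={a,b}

FIRST(S) = ["a", "b"]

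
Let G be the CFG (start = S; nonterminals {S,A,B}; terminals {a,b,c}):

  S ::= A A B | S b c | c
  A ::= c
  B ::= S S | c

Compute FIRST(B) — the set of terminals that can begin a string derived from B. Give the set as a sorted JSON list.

Compute FIRST by fixpoint:
round 1:
  A via A→c: +{c}
  B via B→c: +{c}
  S via S→A A B: +{c}
  S: {c}  A: {c}  B: {c}
round 2: done
  S: {c}  A: {c}  B: {c}

FIRST(B) = ["c"]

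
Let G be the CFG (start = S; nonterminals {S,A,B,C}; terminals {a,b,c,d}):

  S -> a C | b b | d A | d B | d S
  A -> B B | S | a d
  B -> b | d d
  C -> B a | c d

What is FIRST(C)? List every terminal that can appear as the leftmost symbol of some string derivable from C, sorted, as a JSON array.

Compute FIRST by fixpoint:
round 1:
  A via A→a d: +{a}
  B via B→b: +{b}
  B via B→d d: +{d}
  C via C→B a: +{b,d}
  C via C→c d: +{c}
  S via S→a C: +{a}
  S via S→b b: +{b}
  S via S→d A: +{d}
  S: {a,b,d}  A: {a}  B: {b,d}  C: {b,c,d}
round 2:
  A via A→B B: +{b,d}
  S: {a,b,d}  A: {a,b,d}  B: {b,d}  C: {b,c,d}
round 3: (stable)
  S: {a,b,d}  A: {a,b,d}  B: {b,d}  C: {b,c,d}

FIRST(C) = ["b", "c", "d"]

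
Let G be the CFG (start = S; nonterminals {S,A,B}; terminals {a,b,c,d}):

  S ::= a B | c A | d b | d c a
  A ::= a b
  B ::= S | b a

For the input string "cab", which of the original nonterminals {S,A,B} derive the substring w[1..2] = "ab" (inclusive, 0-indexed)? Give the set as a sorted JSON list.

CNF form of G:
  S -> T0 B | T2 A | T3 T1 | T3 X5
  A -> T0 T1
  B -> T0 B | T1 T0 | T2 A | T3 T1 | T3 X4
  T0 -> a
  T1 -> b
  T2 -> c
  T3 -> d
  X4 -> T2 T0
  X5 -> T2 T0

Fill CYK table bottom-up, restricted to cells inside w[1..2]:
  [1..1]={T0}  "a"  orig:{}
  [2..2]={T1}  "b"  orig:{}
  [1..2]={A}  "ab"

Original NTs in T[1,2] deriving "ab": ["A"]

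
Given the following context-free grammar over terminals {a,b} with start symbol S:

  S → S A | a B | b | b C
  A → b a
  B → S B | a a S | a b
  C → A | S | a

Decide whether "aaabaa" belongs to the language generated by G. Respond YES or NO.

CNF form of G:
  S -> S A | T0 C | T1 B | b
  A -> T0 T1
  B -> S B | T1 T0 | T1 X2
  C -> S A | T0 C | T0 T1 | T1 B | a | b
  T0 -> b
  T1 -> a
  X2 -> T1 S

CYK fill:
  [0..0]={C,T1}  "a"  orig:{C}
  [1..1]={C,T1}  "a"  orig:{C}
  [2..2]={C,T1}  "a"  orig:{C}
  [3..3]={C,S,T0}  "b"  orig:{C,S}
  [4..4]={C,T1}  "a"  orig:{C}
  [5..5]={C,T1}  "a"  orig:{C}
  [0..1]=∅  "aa"
  [1..2]=∅  "aa"
  [2..3]={B,X2}  "ab"  orig:{B}
  [3..4]={A,C,S}  "ba"
  [4..5]=∅  "aa"
  [0..2]=∅  "aaa"
  [1..3]={B,C,S}  "aab"
  [2..4]={X2}  "aba"  orig:{}
  [3..5]=∅  "baa"
  [0..3]={C,S,X2}  "aaab"  orig:{C,S}
  [1..4]={B}  "aaba"
  [2..5]=∅  "abaa"
  [0..4]={C,S}  "aaaba"
  [1..5]=∅  "aabaa"
  [0..5]=∅  "aaabaa"

S ∉ T[0,5] ⇒ NO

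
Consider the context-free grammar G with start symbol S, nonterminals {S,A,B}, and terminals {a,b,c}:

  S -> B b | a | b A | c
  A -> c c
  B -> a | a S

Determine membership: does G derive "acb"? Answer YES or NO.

Convert to CNF:
  S -> B T2 | T2 A | a | c
  A -> T0 T0
  B -> T1 S | a
  T0 -> c
  T1 -> a
  T2 -> b

CYK fill:
  T[0,0] 'a' = {B,S,T1}  orig:{B,S}
  T[1,1] 'c' = {S,T0}  orig:{S}
  T[2,2] 'b' = {T2}  orig:{}
  T[0,1] 'ac' = {B}
  T[1,2] 'cb' = ∅
  T[0,2] 'acb' = {S}

S ∈ T[0,2] ⇒ YES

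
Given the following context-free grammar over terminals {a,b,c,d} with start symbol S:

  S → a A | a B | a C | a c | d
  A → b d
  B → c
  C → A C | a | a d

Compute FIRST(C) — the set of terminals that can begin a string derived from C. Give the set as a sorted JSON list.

FIRST iteration:
pass 1:
  A via A→b d: +{b}
  B via B→c: +{c}
  C via C→A C: +{b}
  C via C→a: +{a}
  S via S→a A: +{a}
  S via S→d: +{d}
  FIRST(S)={a,d}  FIRST(A)={b}  FIRST(B)={c}  FIRST(C)={a,b}
pass 2: (stable)
  FIRST(S)={a,d}  FIRST(A)={b}  FIRST(B)={c}  FIRST(C)={a,b}

FIRST(C) = ["a", "b"]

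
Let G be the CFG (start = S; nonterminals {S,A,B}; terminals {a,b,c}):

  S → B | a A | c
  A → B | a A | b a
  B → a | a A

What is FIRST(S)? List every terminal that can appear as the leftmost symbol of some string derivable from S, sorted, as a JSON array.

FIRST iteration:
iter 1:
  A via A→a A: +{a}
  A via A→b a: +{b}
  B via B→a: +{a}
  S via S→B: +{a}
  S via S→c: +{c}
  S: {a,c}  A: {a,b}  B: {a}
iter 2: — fixpoint
  S: {a,c}  A: {a,b}  B: {a}

FIRST(S) = ["a", "c"]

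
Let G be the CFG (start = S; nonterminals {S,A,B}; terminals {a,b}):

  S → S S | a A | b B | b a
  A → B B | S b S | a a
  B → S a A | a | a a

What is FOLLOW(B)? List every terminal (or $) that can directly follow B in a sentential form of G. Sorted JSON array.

FIRST iteration:
iter 1:
  A via A→a a: +{a}
  B via B→a: +{a}
  S via S→a A: +{a}
  S via S→b B: +{b}
  S: {a,b}  A: {a}  B: {a}
iter 2:
  A via A→S b S: +{b}
  B via B→S a A: +{b}
  S: {a,b}  A: {a,b}  B: {a,b}
iter 3: — fixpoint
  S: {a,b}  A: {a,b}  B: {a,b}

FOLLOW sets:
initialize: $ ∈ FOLLOW(S)
round 1:
  A→B B: FOLLOW(B) ⊇ FIRST(B) = {a,b}; new: +{a,b}
  A→S b S: FOLLOW(S) ⊇ FIRST(b) = {b}; new: +{b}
  B→S a A: FOLLOW(S) ⊇ FIRST(a) = {a}; new: +{a}
  B→S a A: FOLLOW(A) ⊇ FOLLOW(B) ⊇ {a,b}; new: +{a,b}
  S→a A: FOLLOW(A) ⊇ FOLLOW(S) ⊇ {$,a,b}; new: +{$}
  S→b B: FOLLOW(B) ⊇ FOLLOW(S) ⊇ {$,a,b}; new: +{$}
  FOLLOW(S)={$,a,b}  FOLLOW(A)={$,a,b}  FOLLOW(B)={$,a,b}
round 2: — fixpoint
  FOLLOW(S)={$,a,b}  FOLLOW(A)={$,a,b}  FOLLOW(B)={$,a,b}

FOLLOW(B) = ["$", "a", "b"]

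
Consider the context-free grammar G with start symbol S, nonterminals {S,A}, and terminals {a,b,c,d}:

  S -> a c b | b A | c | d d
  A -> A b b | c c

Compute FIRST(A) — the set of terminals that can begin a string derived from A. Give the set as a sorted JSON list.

Compute FIRST by fixpoint:
round 1:
  A via A→c c: +{c}
  S via S→a c b: +{a}
  S via S→b A: +{b}
  S via S→c: +{c}
  S via S→d d: +{d}
  S: {a,b,c,d}  A: {c}
round 2: done
  S: {a,b,c,d}  A: {c}

FIRST(A) = ["c"]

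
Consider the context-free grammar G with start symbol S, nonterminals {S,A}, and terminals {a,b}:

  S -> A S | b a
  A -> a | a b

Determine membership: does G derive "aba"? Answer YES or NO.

CNF form of G:
  S -> A S | T1 T0
  A -> T0 T1 | a
  T0 -> a
  T1 -> b

CYK table (by increasing span):
  T[0,0] 'a' = {A,T0}  orig:{A}
  T[1,1] 'b' = {T1}  orig:{}
  T[2,2] 'a' = {A,T0}  orig:{A}
  T[0,1] 'ab' = {A}
  T[1,2] 'ba' = {S}
  T[0,2] 'aba' = {S}

S ∈ T[0,2] ⇒ YES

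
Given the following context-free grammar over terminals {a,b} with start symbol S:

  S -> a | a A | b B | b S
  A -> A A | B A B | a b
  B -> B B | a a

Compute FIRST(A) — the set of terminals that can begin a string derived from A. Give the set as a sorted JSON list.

FIRST iteration:
pass 1:
  A via A→a b: +{a}
  B via B→a a: +{a}
  S via S→a: +{a}
  S via S→b B: +{b}
  S: {a,b}  A: {a}  B: {a}
pass 2: — fixpoint
  S: {a,b}  A: {a}  B: {a}

FIRST(A) = ["a"]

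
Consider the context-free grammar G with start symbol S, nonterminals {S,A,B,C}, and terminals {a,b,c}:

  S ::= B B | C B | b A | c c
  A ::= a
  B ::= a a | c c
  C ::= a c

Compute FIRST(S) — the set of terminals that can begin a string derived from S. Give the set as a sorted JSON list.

FIRST iteration:
pass 1:
  A via A→a: +{a}
  B via B→a a: +{a}
  B via B→c c: +{c}
  C via C→a c: +{a}
  S via S→B B: +{a,c}
  S via S→b A: +{b}
  S: {a,b,c}  A: {a}  B: {a,c}  C: {a}
pass 2: done
  S: {a,b,c}  A: {a}  B: {a,c}  C: {a}

FIRST(S) = ["a", "b", "c"]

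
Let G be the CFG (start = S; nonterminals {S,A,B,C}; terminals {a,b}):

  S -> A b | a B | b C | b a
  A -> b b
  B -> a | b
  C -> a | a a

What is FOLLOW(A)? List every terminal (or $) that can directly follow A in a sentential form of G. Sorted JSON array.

FIRST iteration:
pass 1:
  A via A→b b: +{b}
  B via B→a: +{a}
  B via B→b: +{b}
  C via C→a: +{a}
  S via S→A b: +{b}
  S via S→a B: +{a}
  FIRST(S)={a,b}  FIRST(A)={b}  FIRST(B)={a,b}  FIRST(C)={a}
pass 2: (no change)
  FIRST(S)={a,b}  FIRST(A)={b}  FIRST(B)={a,b}  FIRST(C)={a}

FOLLOW iteration:
seed FOLLOW(S) with $
round 1:
  S→A b: FOLLOW(A) ⊇ FIRST(b) = {b}; new: +{b}
  S→a B: FOLLOW(B) ⊇ FOLLOW(S) ⊇ {$}; new: +{$}
  S→b C: FOLLOW(C) ⊇ FOLLOW(S) ⊇ {$}; new: +{$}
  S: {$}  A: {b}  B: {$}  C: {$}
round 2: done
  S: {$}  A: {b}  B: {$}  C: {$}

FOLLOW(A) = ["b"]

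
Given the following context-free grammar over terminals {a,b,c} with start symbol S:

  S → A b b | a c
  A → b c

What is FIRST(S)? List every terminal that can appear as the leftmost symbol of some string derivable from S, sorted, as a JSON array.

FIRST iteration:
pass 1:
  A via A→b c: +{b}
  S via S→A b b: +{b}
  S via S→a c: +{a}
  S: {a,b}  A: {b}
pass 2: done
  S: {a,b}  A: {b}

FIRST(S) = ["a", "b"]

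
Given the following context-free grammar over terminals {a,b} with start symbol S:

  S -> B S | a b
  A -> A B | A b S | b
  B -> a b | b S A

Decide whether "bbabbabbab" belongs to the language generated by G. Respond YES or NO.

Convert to CNF:
  S -> B S | T1 T0
  A -> A B | A X2 | b
  B -> T0 X3 | T1 T0
  T0 -> b
  T1 -> a
  X2 -> T0 S
  X3 -> S A

CYK table (by increasing span):
  T[0,0] 'b' = {A,T0}  orig:{A}
  T[1,1] 'b' = {A,T0}  orig:{A}
  T[2,2] 'a' = {T1}  orig:{}
  T[3,3] 'b' = {A,T0}  orig:{A}
  T[4,4] 'b' = {A,T0}  orig:{A}
  T[5,5] 'a' = {T1}  orig:{}
  T[6,6] 'b' = {A,T0}  orig:{A}
  T[7,7] 'b' = {A,T0}  orig:{A}
  T[8,8] 'a' = {T1}  orig:{}
  T[9,9] 'b' = {A,T0}  orig:{A}
  T[0,1] 'bb' = ∅
  T[1,2] 'ba' = ∅
  T[2,3] 'ab' = {B,S}
  T[3,4] 'bb' = ∅
  T[4,5] 'ba' = ∅
  T[5,6] 'ab' = {B,S}
  T[6,7] 'bb' = ∅
  T[7,8] 'ba' = ∅
  T[8,9] 'ab' = {B,S}
  T[0,2] 'bba' = ∅
  T[1,3] 'bab' = {A,X2}  orig:{A}
  T[2,4] 'abb' = {X3}  orig:{}
  T[3,5] 'bba' = ∅
  T[4,6] 'bab' = {A,X2}  orig:{A}
  T[5,7] 'abb' = {X3}  orig:{}
  T[6,8] 'bba' = ∅
  T[7,9] 'bab' = {A,X2}  orig:{A}
  T[0,3] 'bbab' = {A}
  T[1,4] 'babb' = {B}
  T[2,5] 'abba' = ∅
  T[3,6] 'bbab' = {A}
  T[4,7] 'babb' = {B}
  T[5,8] 'abba' = ∅
  T[6,9] 'bbab' = {A}
  T[0,4] 'bbabb' = {A}
  T[1,5] 'babba' = ∅
  T[2,6] 'abbab' = {X3}  orig:{}
  T[3,7] 'bbabb' = {A}
  T[4,8] 'babba' = ∅
  T[5,9] 'abbab' = {X3}  orig:{}
  T[0,5] 'bbabba' = ∅
  T[1,6] 'babbab' = {A,B,S}
  T[2,7] 'abbabb' = ∅
  T[3,8] 'bbabba' = ∅
  T[4,9] 'babbab' = {A,B,S}
  T[0,6] 'bbabbab' = {A,X2}  orig:{A}
  T[1,7] 'babbabb' = {A,X3}  orig:{A}
  T[2,8] 'abbabba' = ∅
  T[3,9] 'bbabbab' = {A,X2}  orig:{A}
  T[0,7] 'bbabbabb' = {A,B}
  T[1,8] 'babbabba' = ∅
  T[2,9] 'abbabbab' = {S,X3}  orig:{S}
  T[0,8] 'bbabbabba' = ∅
  T[1,9] 'babbabbab' = {A,B,X2,X3}  orig:{A,B}
  T[0,9] 'bbabbabbab' = {A,B,S}

S ∈ T[0,9] ⇒ YES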